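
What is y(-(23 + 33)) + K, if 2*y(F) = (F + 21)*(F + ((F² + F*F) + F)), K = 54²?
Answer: -104884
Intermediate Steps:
K = 2916
y(F) = (21 + F)*(2*F + 2*F²)/2 (y(F) = ((F + 21)*(F + ((F² + F*F) + F)))/2 = ((21 + F)*(F + ((F² + F²) + F)))/2 = ((21 + F)*(F + (2*F² + F)))/2 = ((21 + F)*(F + (F + 2*F²)))/2 = ((21 + F)*(2*F + 2*F²))/2 = (21 + F)*(2*F + 2*F²)/2)
y(-(23 + 33)) + K = (-(23 + 33))*(21 + (-(23 + 33))² + 22*(-(23 + 33))) + 2916 = (-1*56)*(21 + (-1*56)² + 22*(-1*56)) + 2916 = -56*(21 + (-56)² + 22*(-56)) + 2916 = -56*(21 + 3136 - 1232) + 2916 = -56*1925 + 2916 = -107800 + 2916 = -104884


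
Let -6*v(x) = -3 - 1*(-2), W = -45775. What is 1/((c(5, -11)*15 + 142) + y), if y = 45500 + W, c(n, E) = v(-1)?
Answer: -2/261 ≈ -0.0076628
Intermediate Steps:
v(x) = ⅙ (v(x) = -(-3 - 1*(-2))/6 = -(-3 + 2)/6 = -⅙*(-1) = ⅙)
c(n, E) = ⅙
y = -275 (y = 45500 - 45775 = -275)
1/((c(5, -11)*15 + 142) + y) = 1/(((⅙)*15 + 142) - 275) = 1/((5/2 + 142) - 275) = 1/(289/2 - 275) = 1/(-261/2) = -2/261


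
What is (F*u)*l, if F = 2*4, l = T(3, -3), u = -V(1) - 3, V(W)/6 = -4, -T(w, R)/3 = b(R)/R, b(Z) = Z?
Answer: -504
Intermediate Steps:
T(w, R) = -3 (T(w, R) = -3*R/R = -3*1 = -3)
V(W) = -24 (V(W) = 6*(-4) = -24)
u = 21 (u = -1*(-24) - 3 = 24 - 3 = 21)
l = -3
F = 8
(F*u)*l = (8*21)*(-3) = 168*(-3) = -504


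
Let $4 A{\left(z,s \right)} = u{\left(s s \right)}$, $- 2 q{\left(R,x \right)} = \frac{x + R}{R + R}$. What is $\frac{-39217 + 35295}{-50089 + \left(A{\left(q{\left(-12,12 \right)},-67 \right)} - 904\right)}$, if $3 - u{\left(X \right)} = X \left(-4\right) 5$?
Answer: $\frac{15688}{114189} \approx 0.13739$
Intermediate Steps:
$u{\left(X \right)} = 3 + 20 X$ ($u{\left(X \right)} = 3 - X \left(-4\right) 5 = 3 - - 4 X 5 = 3 - - 20 X = 3 + 20 X$)
$q{\left(R,x \right)} = - \frac{R + x}{4 R}$ ($q{\left(R,x \right)} = - \frac{\left(x + R\right) \frac{1}{R + R}}{2} = - \frac{\left(R + x\right) \frac{1}{2 R}}{2} = - \frac{\frac{1}{2} \frac{1}{R} \left(R + x\right)}{2} = - \frac{R + x}{4 R}$)
$A{\left(z,s \right)} = \frac{3}{4} + 5 s^{2}$ ($A{\left(z,s \right)} = \frac{3 + 20 s s}{4} = \frac{3 + 20 s^{2}}{4} = \frac{3}{4} + 5 s^{2}$)
$\frac{-39217 + 35295}{-50089 + \left(A{\left(q{\left(-12,12 \right)},-67 \right)} - 904\right)} = \frac{-39217 + 35295}{-50089 + \left(\left(\frac{3}{4} + 5 \left(-67\right)^{2}\right) - 904\right)} = - \frac{3922}{-50089 + \left(\left(\frac{3}{4} + 5 \cdot 4489\right) - 904\right)} = - \frac{3922}{-50089 + \left(\left(\frac{3}{4} + 22445\right) - 904\right)} = - \frac{3922}{-50089 + \left(\frac{89783}{4} - 904\right)} = - \frac{3922}{-50089 + \frac{86167}{4}} = - \frac{3922}{- \frac{114189}{4}} = \left(-3922\right) \left(- \frac{4}{114189}\right) = \frac{15688}{114189}$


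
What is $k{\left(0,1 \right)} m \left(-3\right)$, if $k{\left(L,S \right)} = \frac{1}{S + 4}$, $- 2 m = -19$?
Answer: $- \frac{57}{10} \approx -5.7$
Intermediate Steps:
$m = \frac{19}{2}$ ($m = \left(- \frac{1}{2}\right) \left(-19\right) = \frac{19}{2} \approx 9.5$)
$k{\left(L,S \right)} = \frac{1}{4 + S}$
$k{\left(0,1 \right)} m \left(-3\right) = \frac{1}{4 + 1} \cdot \frac{19}{2} \left(-3\right) = \frac{1}{5} \cdot \frac{19}{2} \left(-3\right) = \frac{19}{10} \left(-3\right) = - \frac{57}{10}$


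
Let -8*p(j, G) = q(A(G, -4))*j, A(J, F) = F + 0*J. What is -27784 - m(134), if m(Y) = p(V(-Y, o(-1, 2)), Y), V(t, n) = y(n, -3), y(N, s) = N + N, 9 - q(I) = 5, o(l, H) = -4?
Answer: -27788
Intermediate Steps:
A(J, F) = F (A(J, F) = F + 0 = F)
q(I) = 4 (q(I) = 9 - 1*5 = 9 - 5 = 4)
y(N, s) = 2*N
V(t, n) = 2*n
p(j, G) = -j/2
m(Y) = 4 (m(Y) = -(-4) = -½*(-8) = 4)
-27784 - m(134) = -27784 - 1*4 = -27784 - 4 = -27788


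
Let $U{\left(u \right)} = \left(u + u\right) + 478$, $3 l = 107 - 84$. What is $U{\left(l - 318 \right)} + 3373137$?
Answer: $\frac{10118983}{3} \approx 3.373 \cdot 10^{6}$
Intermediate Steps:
$l = \frac{23}{3}$ ($l = \frac{107 - 84}{3} = \frac{1}{3} \cdot 23 = \frac{23}{3} \approx 7.6667$)
$U{\left(u \right)} = 478 + 2 u$ ($U{\left(u \right)} = 2 u + 478 = 478 + 2 u$)
$U{\left(l - 318 \right)} + 3373137 = \left(478 + 2 \left(\frac{23}{3} - 318\right)\right) + 3373137 = \left(478 + 2 \left(- \frac{931}{3}\right)\right) + 3373137 = \left(478 - \frac{1862}{3}\right) + 3373137 = - \frac{428}{3} + 3373137 = \frac{10118983}{3}$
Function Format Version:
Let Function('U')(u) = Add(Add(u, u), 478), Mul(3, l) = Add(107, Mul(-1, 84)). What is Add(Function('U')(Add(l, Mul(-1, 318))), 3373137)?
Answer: Rational(10118983, 3) ≈ 3.3730e+6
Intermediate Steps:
l = Rational(23, 3) (l = Mul(Rational(1, 3), Add(107, Mul(-1, 84))) = Mul(Rational(1, 3), Add(107, -84)) = Mul(Rational(1, 3), 23) = Rational(23, 3) ≈ 7.6667)
Function('U')(u) = Add(478, Mul(2, u)) (Function('U')(u) = Add(Mul(2, u), 478) = Add(478, Mul(2, u)))
Add(Function('U')(Add(l, Mul(-1, 318))), 3373137) = Add(Add(478, Mul(2, Add(Rational(23, 3), Mul(-1, 318)))), 3373137) = Add(Add(478, Mul(2, Add(Rational(23, 3), -318))), 3373137) = Add(Add(478, Mul(2, Rational(-931, 3))), 3373137) = Add(Add(478, Rational(-1862, 3)), 3373137) = Add(Rational(-428, 3), 3373137) = Rational(10118983, 3)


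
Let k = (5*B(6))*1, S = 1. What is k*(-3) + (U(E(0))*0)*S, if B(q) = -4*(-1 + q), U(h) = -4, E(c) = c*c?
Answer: 300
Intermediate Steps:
E(c) = c²
B(q) = 4 - 4*q
k = -100 (k = (5*(4 - 4*6))*1 = (5*(4 - 24))*1 = (5*(-20))*1 = -100*1 = -100)
k*(-3) + (U(E(0))*0)*S = -100*(-3) - 4*0*1 = 300 + 0*1 = 300 + 0 = 300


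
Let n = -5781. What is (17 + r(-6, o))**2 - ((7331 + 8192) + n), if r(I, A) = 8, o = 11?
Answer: -9117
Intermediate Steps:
(17 + r(-6, o))**2 - ((7331 + 8192) + n) = (17 + 8)**2 - ((7331 + 8192) - 5781) = 25**2 - (15523 - 5781) = 625 - 1*9742 = 625 - 9742 = -9117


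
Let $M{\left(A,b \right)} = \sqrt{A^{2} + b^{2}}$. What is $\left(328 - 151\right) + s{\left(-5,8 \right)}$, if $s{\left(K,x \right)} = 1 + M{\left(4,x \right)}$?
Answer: $178 + 4 \sqrt{5} \approx 186.94$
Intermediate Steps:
$s{\left(K,x \right)} = 1 + \sqrt{16 + x^{2}}$ ($s{\left(K,x \right)} = 1 + \sqrt{4^{2} + x^{2}} = 1 + \sqrt{16 + x^{2}}$)
$\left(328 - 151\right) + s{\left(-5,8 \right)} = \left(328 - 151\right) + \left(1 + \sqrt{16 + 8^{2}}\right) = 177 + \left(1 + \sqrt{16 + 64}\right) = 177 + \left(1 + \sqrt{80}\right) = 177 + \left(1 + 4 \sqrt{5}\right) = 178 + 4 \sqrt{5}$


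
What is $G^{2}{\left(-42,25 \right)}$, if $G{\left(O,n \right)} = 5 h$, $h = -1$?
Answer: $25$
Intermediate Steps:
$G{\left(O,n \right)} = -5$ ($G{\left(O,n \right)} = 5 \left(-1\right) = -5$)
$G^{2}{\left(-42,25 \right)} = \left(-5\right)^{2} = 25$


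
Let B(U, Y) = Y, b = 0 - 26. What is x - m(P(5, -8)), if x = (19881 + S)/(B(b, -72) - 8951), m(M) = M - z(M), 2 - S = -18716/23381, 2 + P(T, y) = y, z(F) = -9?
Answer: -253936376/210966763 ≈ -1.2037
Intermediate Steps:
P(T, y) = -2 + y
S = 65478/23381 (S = 2 - (-18716)/23381 = 2 - 1*(-18716/23381) = 2 + 18716/23381 = 65478/23381 ≈ 2.8005)
b = -26
m(M) = 9 + M (m(M) = M - 1*(-9) = M + 9 = 9 + M)
x = -464903139/210966763 (x = (19881 + 65478/23381)/(-72 - 8951) = (464903139/23381)/(-9023) = (464903139/23381)*(-1/9023) = -464903139/210966763 ≈ -2.2037)
x - m(P(5, -8)) = -464903139/210966763 - (9 + (-2 - 8)) = -464903139/210966763 - (9 - 10) = -464903139/210966763 - 1*(-1) = -464903139/210966763 + 1 = -253936376/210966763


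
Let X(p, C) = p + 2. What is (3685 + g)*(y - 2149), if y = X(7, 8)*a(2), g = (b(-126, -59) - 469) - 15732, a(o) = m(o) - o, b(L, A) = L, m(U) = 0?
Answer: 27395214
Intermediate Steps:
X(p, C) = 2 + p
a(o) = -o (a(o) = 0 - o = -o)
g = -16327 (g = (-126 - 469) - 15732 = -595 - 15732 = -16327)
y = -18 (y = (2 + 7)*(-1*2) = 9*(-2) = -18)
(3685 + g)*(y - 2149) = (3685 - 16327)*(-18 - 2149) = -12642*(-2167) = 27395214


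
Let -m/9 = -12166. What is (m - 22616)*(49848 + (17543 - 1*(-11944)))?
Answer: 6892466130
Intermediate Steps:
m = 109494 (m = -9*(-12166) = 109494)
(m - 22616)*(49848 + (17543 - 1*(-11944))) = (109494 - 22616)*(49848 + (17543 - 1*(-11944))) = 86878*(49848 + (17543 + 11944)) = 86878*(49848 + 29487) = 86878*79335 = 6892466130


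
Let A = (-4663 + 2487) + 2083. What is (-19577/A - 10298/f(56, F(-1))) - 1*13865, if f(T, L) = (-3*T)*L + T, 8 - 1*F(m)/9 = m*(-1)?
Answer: -6684106295/489552 ≈ -13654.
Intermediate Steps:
F(m) = 72 + 9*m (F(m) = 72 - 9*m*(-1) = 72 - (-9)*m = 72 + 9*m)
f(T, L) = T - 3*L*T (f(T, L) = -3*L*T + T = T - 3*L*T)
A = -93 (A = -2176 + 2083 = -93)
(-19577/A - 10298/f(56, F(-1))) - 1*13865 = (-19577/(-93) - 10298*1/(56*(1 - 3*(72 + 9*(-1))))) - 1*13865 = (-19577*(-1/93) - 10298*1/(56*(1 - 3*(72 - 9)))) - 13865 = (19577/93 - 10298*1/(56*(1 - 3*63))) - 13865 = (19577/93 - 10298*1/(56*(1 - 189))) - 13865 = (19577/93 - 10298/(56*(-188))) - 13865 = (19577/93 - 10298/(-10528)) - 13865 = (19577/93 - 10298*(-1/10528)) - 13865 = (19577/93 + 5149/5264) - 13865 = 103532185/489552 - 13865 = -6684106295/489552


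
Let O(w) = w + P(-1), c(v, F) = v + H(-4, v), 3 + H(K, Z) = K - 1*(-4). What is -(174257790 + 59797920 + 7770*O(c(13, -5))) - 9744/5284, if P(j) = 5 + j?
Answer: -309331293726/1321 ≈ -2.3416e+8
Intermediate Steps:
H(K, Z) = 1 + K (H(K, Z) = -3 + (K - 1*(-4)) = -3 + (K + 4) = -3 + (4 + K) = 1 + K)
c(v, F) = -3 + v (c(v, F) = v + (1 - 4) = v - 3 = -3 + v)
O(w) = 4 + w (O(w) = w + (5 - 1) = w + 4 = 4 + w)
-(174257790 + 59797920 + 7770*O(c(13, -5))) - 9744/5284 = -(174288870 + 59797920 + 7770*(-3 + 13)) - 9744/5284 = -7770/(1/((22427 + 7696) + (4 + 10))) - 9744*1/5284 = -7770/(1/(30123 + 14)) - 2436/1321 = -7770/(1/30137) - 2436/1321 = -7770/1/30137 - 2436/1321 = -7770*30137 - 2436/1321 = -234164490 - 2436/1321 = -309331293726/1321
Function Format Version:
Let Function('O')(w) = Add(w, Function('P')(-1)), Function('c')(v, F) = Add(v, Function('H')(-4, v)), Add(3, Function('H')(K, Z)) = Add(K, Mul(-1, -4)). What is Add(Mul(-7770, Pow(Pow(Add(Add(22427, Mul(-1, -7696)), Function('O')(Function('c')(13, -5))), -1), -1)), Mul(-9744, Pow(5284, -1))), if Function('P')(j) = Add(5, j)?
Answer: Rational(-309331293726, 1321) ≈ -2.3416e+8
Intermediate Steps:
Function('H')(K, Z) = Add(1, K) (Function('H')(K, Z) = Add(-3, Add(K, Mul(-1, -4))) = Add(-3, Add(K, 4)) = Add(-3, Add(4, K)) = Add(1, K))
Function('c')(v, F) = Add(-3, v) (Function('c')(v, F) = Add(v, Add(1, -4)) = Add(v, -3) = Add(-3, v))
Function('O')(w) = Add(4, w) (Function('O')(w) = Add(w, Add(5, -1)) = Add(w, 4) = Add(4, w))
Add(Mul(-7770, Pow(Pow(Add(Add(22427, Mul(-1, -7696)), Function('O')(Function('c')(13, -5))), -1), -1)), Mul(-9744, Pow(5284, -1))) = Add(Mul(-7770, Pow(Pow(Add(Add(22427, Mul(-1, -7696)), Add(4, Add(-3, 13))), -1), -1)), Mul(-9744, Pow(5284, -1))) = Add(Mul(-7770, Pow(Pow(Add(Add(22427, 7696), Add(4, 10)), -1), -1)), Mul(-9744, Rational(1, 5284))) = Add(Mul(-7770, Pow(Pow(Add(30123, 14), -1), -1)), Rational(-2436, 1321)) = Add(Mul(-7770, Pow(Pow(30137, -1), -1)), Rational(-2436, 1321)) = Add(Mul(-7770, Pow(Rational(1, 30137), -1)), Rational(-2436, 1321)) = Add(Mul(-7770, 30137), Rational(-2436, 1321)) = Add(-234164490, Rational(-2436, 1321)) = Rational(-309331293726, 1321)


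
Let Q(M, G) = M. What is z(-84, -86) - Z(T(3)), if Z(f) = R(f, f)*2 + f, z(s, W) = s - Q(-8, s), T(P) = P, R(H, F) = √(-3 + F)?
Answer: -79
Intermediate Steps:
z(s, W) = 8 + s (z(s, W) = s - 1*(-8) = s + 8 = 8 + s)
Z(f) = f + 2*√(-3 + f) (Z(f) = √(-3 + f)*2 + f = 2*√(-3 + f) + f = f + 2*√(-3 + f))
z(-84, -86) - Z(T(3)) = (8 - 84) - (3 + 2*√(-3 + 3)) = -76 - (3 + 2*√0) = -76 - (3 + 2*0) = -76 - (3 + 0) = -76 - 1*3 = -76 - 3 = -79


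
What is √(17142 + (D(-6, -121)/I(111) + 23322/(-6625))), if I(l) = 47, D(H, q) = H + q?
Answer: √66455554889155/62275 ≈ 130.90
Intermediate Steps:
√(17142 + (D(-6, -121)/I(111) + 23322/(-6625))) = √(17142 + ((-6 - 121)/47 + 23322/(-6625))) = √(17142 + (-127*1/47 + 23322*(-1/6625))) = √(17142 + (-127/47 - 23322/6625)) = √(17142 - 1937509/311375) = √(5335652741/311375) = √66455554889155/62275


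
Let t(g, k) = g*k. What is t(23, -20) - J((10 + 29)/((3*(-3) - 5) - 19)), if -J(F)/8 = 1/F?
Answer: -6068/13 ≈ -466.77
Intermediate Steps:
J(F) = -8/F
t(23, -20) - J((10 + 29)/((3*(-3) - 5) - 19)) = 23*(-20) - (-8)/((10 + 29)/((3*(-3) - 5) - 19)) = -460 - (-8)/(39/((-9 - 5) - 19)) = -460 - (-8)/(39/(-14 - 19)) = -460 - (-8)/(39/(-33)) = -460 - (-8)/(39*(-1/33)) = -460 - (-8)/(-13/11) = -460 - (-8)*(-11)/13 = -460 - 1*88/13 = -460 - 88/13 = -6068/13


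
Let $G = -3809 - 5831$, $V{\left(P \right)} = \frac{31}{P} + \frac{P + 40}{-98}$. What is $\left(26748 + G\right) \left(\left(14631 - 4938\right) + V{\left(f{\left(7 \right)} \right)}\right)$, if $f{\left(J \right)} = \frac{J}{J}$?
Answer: $\frac{1164457242}{7} \approx 1.6635 \cdot 10^{8}$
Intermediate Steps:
$f{\left(J \right)} = 1$
$V{\left(P \right)} = - \frac{20}{49} + \frac{31}{P} - \frac{P}{98}$ ($V{\left(P \right)} = \frac{31}{P} + \left(40 + P\right) \left(- \frac{1}{98}\right) = \frac{31}{P} - \left(\frac{20}{49} + \frac{P}{98}\right) = - \frac{20}{49} + \frac{31}{P} - \frac{P}{98}$)
$G = -9640$ ($G = -3809 - 5831 = -9640$)
$\left(26748 + G\right) \left(\left(14631 - 4938\right) + V{\left(f{\left(7 \right)} \right)}\right) = \left(26748 - 9640\right) \left(\left(14631 - 4938\right) + \frac{3038 - 1 \left(40 + 1\right)}{98 \cdot 1}\right) = 17108 \left(\left(14631 - 4938\right) + \frac{1}{98} \cdot 1 \left(3038 - 1 \cdot 41\right)\right) = 17108 \left(9693 + \frac{1}{98} \cdot 1 \left(3038 - 41\right)\right) = 17108 \left(9693 + \frac{1}{98} \cdot 1 \cdot 2997\right) = 17108 \left(9693 + \frac{2997}{98}\right) = 17108 \cdot \frac{952911}{98} = \frac{1164457242}{7}$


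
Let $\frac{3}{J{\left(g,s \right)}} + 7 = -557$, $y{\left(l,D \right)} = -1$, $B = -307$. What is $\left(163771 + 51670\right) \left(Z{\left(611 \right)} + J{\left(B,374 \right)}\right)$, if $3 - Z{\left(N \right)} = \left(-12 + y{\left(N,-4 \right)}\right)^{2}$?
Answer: $- \frac{6723698169}{188} \approx -3.5764 \cdot 10^{7}$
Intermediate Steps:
$J{\left(g,s \right)} = - \frac{1}{188}$ ($J{\left(g,s \right)} = \frac{3}{-7 - 557} = \frac{3}{-564} = 3 \left(- \frac{1}{564}\right) = - \frac{1}{188}$)
$Z{\left(N \right)} = -166$ ($Z{\left(N \right)} = 3 - \left(-12 - 1\right)^{2} = 3 - \left(-13\right)^{2} = 3 - 169 = -166$)
$\left(163771 + 51670\right) \left(Z{\left(611 \right)} + J{\left(B,374 \right)}\right) = \left(163771 + 51670\right) \left(-166 - \frac{1}{188}\right) = 215441 \left(- \frac{31209}{188}\right) = - \frac{6723698169}{188}$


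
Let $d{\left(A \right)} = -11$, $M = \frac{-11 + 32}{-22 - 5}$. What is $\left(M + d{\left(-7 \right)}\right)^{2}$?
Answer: $\frac{11236}{81} \approx 138.72$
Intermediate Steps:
$M = - \frac{7}{9}$ ($M = \frac{21}{-27} = 21 \left(- \frac{1}{27}\right) = - \frac{7}{9} \approx -0.77778$)
$\left(M + d{\left(-7 \right)}\right)^{2} = \left(- \frac{7}{9} - 11\right)^{2} = \left(- \frac{106}{9}\right)^{2} = \frac{11236}{81}$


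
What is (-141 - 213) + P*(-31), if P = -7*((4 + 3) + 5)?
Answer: 2250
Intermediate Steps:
P = -84 (P = -7*(7 + 5) = -7*12 = -84)
(-141 - 213) + P*(-31) = (-141 - 213) - 84*(-31) = -354 + 2604 = 2250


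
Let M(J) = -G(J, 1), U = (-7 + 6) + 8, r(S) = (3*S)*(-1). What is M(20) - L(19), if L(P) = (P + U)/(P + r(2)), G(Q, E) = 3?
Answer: -5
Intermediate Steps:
r(S) = -3*S
U = 7 (U = -1 + 8 = 7)
L(P) = (7 + P)/(-6 + P) (L(P) = (P + 7)/(P - 3*2) = (7 + P)/(P - 6) = (7 + P)/(-6 + P))
M(J) = -3 (M(J) = -1*3 = -3)
M(20) - L(19) = -3 - (7 + 19)/(-6 + 19) = -3 - 26/13 = -3 - 1*2 = -3 - 2 = -5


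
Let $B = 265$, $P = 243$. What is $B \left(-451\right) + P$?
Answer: $-119272$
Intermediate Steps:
$B \left(-451\right) + P = 265 \left(-451\right) + 243 = -119515 + 243 = -119272$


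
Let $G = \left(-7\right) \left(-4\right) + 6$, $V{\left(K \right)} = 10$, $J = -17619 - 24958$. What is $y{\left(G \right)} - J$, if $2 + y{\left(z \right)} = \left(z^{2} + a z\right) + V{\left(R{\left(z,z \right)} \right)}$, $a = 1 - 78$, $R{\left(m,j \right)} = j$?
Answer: $41123$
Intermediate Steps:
$J = -42577$ ($J = -17619 - 24958 = -42577$)
$G = 34$ ($G = 28 + 6 = 34$)
$a = -77$
$y{\left(z \right)} = 8 + z^{2} - 77 z$ ($y{\left(z \right)} = -2 + \left(\left(z^{2} - 77 z\right) + 10\right) = -2 + \left(10 + z^{2} - 77 z\right) = 8 + z^{2} - 77 z$)
$y{\left(G \right)} - J = \left(8 + 34^{2} - 2618\right) - -42577 = \left(8 + 1156 - 2618\right) + 42577 = -1454 + 42577 = 41123$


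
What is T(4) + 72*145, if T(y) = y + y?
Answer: 10448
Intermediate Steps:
T(y) = 2*y
T(4) + 72*145 = 2*4 + 72*145 = 8 + 10440 = 10448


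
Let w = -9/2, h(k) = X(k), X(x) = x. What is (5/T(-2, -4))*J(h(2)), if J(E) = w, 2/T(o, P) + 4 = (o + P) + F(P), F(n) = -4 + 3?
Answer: 495/4 ≈ 123.75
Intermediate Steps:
F(n) = -1
T(o, P) = 2/(-5 + P + o) (T(o, P) = 2/(-4 + ((o + P) - 1)) = 2/(-4 + ((P + o) - 1)) = 2/(-4 + (-1 + P + o)) = 2/(-5 + P + o))
h(k) = k
w = -9/2 (w = -9*1/2 = -9/2 ≈ -4.5000)
J(E) = -9/2
(5/T(-2, -4))*J(h(2)) = (5/((2/(-5 - 4 - 2))))*(-9/2) = (5/((2/(-11))))*(-9/2) = (5/((2*(-1/11))))*(-9/2) = (5/(-2/11))*(-9/2) = (5*(-11/2))*(-9/2) = -55/2*(-9/2) = 495/4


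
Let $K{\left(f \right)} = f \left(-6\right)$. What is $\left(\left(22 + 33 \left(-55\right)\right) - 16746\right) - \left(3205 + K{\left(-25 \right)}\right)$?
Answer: $-21894$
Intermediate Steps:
$K{\left(f \right)} = - 6 f$
$\left(\left(22 + 33 \left(-55\right)\right) - 16746\right) - \left(3205 + K{\left(-25 \right)}\right) = \left(\left(22 + 33 \left(-55\right)\right) - 16746\right) - \left(3205 - -150\right) = \left(\left(22 - 1815\right) - 16746\right) - 3355 = \left(-1793 - 16746\right) - 3355 = -18539 - 3355 = -21894$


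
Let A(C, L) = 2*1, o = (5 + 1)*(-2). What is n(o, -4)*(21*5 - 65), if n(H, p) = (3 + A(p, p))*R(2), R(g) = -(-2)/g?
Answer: 200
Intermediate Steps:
R(g) = 2/g
o = -12 (o = 6*(-2) = -12)
A(C, L) = 2
n(H, p) = 5 (n(H, p) = (3 + 2)*(2/2) = 5*(2*(1/2)) = 5*1 = 5)
n(o, -4)*(21*5 - 65) = 5*(21*5 - 65) = 5*(105 - 65) = 5*40 = 200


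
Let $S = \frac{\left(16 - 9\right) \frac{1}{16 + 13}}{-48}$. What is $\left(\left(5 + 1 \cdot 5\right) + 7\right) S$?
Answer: $- \frac{119}{1392} \approx -0.085489$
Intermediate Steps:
$S = - \frac{7}{1392}$ ($S = \frac{7}{29} \left(- \frac{1}{48}\right) = - \frac{7}{1392} \approx -0.0050287$)
$\left(\left(5 + 1 \cdot 5\right) + 7\right) S = \left(\left(5 + 1 \cdot 5\right) + 7\right) \left(- \frac{7}{1392}\right) = \left(\left(5 + 5\right) + 7\right) \left(- \frac{7}{1392}\right) = \left(10 + 7\right) \left(- \frac{7}{1392}\right) = 17 \left(- \frac{7}{1392}\right) = - \frac{119}{1392}$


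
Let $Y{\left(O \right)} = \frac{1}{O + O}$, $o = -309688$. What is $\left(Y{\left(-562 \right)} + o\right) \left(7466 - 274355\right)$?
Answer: $\frac{92901208657257}{1124} \approx 8.2652 \cdot 10^{10}$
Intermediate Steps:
$Y{\left(O \right)} = \frac{1}{2 O}$
$\left(Y{\left(-562 \right)} + o\right) \left(7466 - 274355\right) = \left(\frac{1}{2 \left(-562\right)} - 309688\right) \left(7466 - 274355\right) = \left(\frac{1}{2} \left(- \frac{1}{562}\right) - 309688\right) \left(-266889\right) = \left(- \frac{1}{1124} - 309688\right) \left(-266889\right) = \left(- \frac{348089313}{1124}\right) \left(-266889\right) = \frac{92901208657257}{1124}$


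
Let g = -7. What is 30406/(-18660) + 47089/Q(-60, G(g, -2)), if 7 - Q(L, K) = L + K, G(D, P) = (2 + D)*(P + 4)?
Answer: 62595677/102630 ≈ 609.92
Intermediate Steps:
G(D, P) = (2 + D)*(4 + P)
Q(L, K) = 7 - K - L (Q(L, K) = 7 - (L + K) = 7 - (K + L) = 7 + (-K - L) = 7 - K - L)
30406/(-18660) + 47089/Q(-60, G(g, -2)) = 30406/(-18660) + 47089/(7 - (8 + 2*(-2) + 4*(-7) - 7*(-2)) - 1*(-60)) = 30406*(-1/18660) + 47089/(7 - (8 - 4 - 28 + 14) + 60) = -15203/9330 + 47089/(7 - 1*(-10) + 60) = -15203/9330 + 47089/(7 + 10 + 60) = -15203/9330 + 47089/77 = -15203/9330 + 47089*(1/77) = -15203/9330 + 6727/11 = 62595677/102630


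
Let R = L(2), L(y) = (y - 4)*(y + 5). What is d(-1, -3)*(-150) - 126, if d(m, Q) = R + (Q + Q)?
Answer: 2874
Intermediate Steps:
L(y) = (-4 + y)*(5 + y)
R = -14 (R = -20 + 2 + 2² = -20 + 2 + 4 = -14)
d(m, Q) = -14 + 2*Q (d(m, Q) = -14 + (Q + Q) = -14 + 2*Q)
d(-1, -3)*(-150) - 126 = (-14 + 2*(-3))*(-150) - 126 = (-14 - 6)*(-150) - 126 = -20*(-150) - 126 = 3000 - 126 = 2874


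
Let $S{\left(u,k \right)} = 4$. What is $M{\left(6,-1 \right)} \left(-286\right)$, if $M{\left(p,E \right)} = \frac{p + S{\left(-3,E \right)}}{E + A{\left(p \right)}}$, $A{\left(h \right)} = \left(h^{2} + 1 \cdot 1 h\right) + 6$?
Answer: $- \frac{2860}{47} \approx -60.851$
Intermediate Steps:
$A{\left(h \right)} = 6 + h + h^{2}$ ($A{\left(h \right)} = \left(h^{2} + 1 h\right) + 6 = \left(h^{2} + h\right) + 6 = \left(h + h^{2}\right) + 6 = 6 + h + h^{2}$)
$M{\left(p,E \right)} = \frac{4 + p}{6 + E + p + p^{2}}$ ($M{\left(p,E \right)} = \frac{p + 4}{E + \left(6 + p + p^{2}\right)} = \frac{4 + p}{6 + E + p + p^{2}}$)
$M{\left(6,-1 \right)} \left(-286\right) = \frac{4 + 6}{6 - 1 + 6 + 6^{2}} \left(-286\right) = \frac{1}{6 - 1 + 6 + 36} \cdot 10 \left(-286\right) = \frac{1}{47} \cdot 10 \left(-286\right) = \frac{10}{47} \left(-286\right) = - \frac{2860}{47}$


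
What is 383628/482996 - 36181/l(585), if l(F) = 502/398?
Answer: -869371021574/30307999 ≈ -28685.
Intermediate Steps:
l(F) = 251/199 (l(F) = 502*(1/398) = 251/199)
383628/482996 - 36181/l(585) = 383628/482996 - 36181/251/199 = 383628*(1/482996) - 36181*199/251 = 95907/120749 - 7200019/251 = -869371021574/30307999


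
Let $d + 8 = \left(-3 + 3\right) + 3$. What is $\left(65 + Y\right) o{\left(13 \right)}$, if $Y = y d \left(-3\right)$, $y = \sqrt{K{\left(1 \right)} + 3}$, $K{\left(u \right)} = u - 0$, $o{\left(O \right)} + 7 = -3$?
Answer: $-950$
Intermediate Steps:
$o{\left(O \right)} = -10$ ($o{\left(O \right)} = -7 - 3 = -10$)
$K{\left(u \right)} = u$ ($K{\left(u \right)} = u + 0 = u$)
$y = 2$ ($y = \sqrt{1 + 3} = \sqrt{4} = 2$)
$d = -5$ ($d = -8 + \left(\left(-3 + 3\right) + 3\right) = -8 + \left(0 + 3\right) = -8 + 3 = -5$)
$Y = 30$ ($Y = 2 \left(-5\right) \left(-3\right) = \left(-10\right) \left(-3\right) = 30$)
$\left(65 + Y\right) o{\left(13 \right)} = \left(65 + 30\right) \left(-10\right) = 95 \left(-10\right) = -950$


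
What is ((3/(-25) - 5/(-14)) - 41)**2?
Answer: 203547289/122500 ≈ 1661.6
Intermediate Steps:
((3/(-25) - 5/(-14)) - 41)**2 = ((3*(-1/25) - 5*(-1/14)) - 41)**2 = ((-3/25 + 5/14) - 41)**2 = (83/350 - 41)**2 = (-14267/350)**2 = 203547289/122500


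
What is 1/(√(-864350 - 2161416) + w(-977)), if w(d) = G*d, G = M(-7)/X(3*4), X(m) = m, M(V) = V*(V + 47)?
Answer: 102585/2352211997 - 9*I*√3025766/4704423994 ≈ 4.3612e-5 - 3.3278e-6*I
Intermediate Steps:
M(V) = V*(47 + V)
G = -70/3 (G = (-7*(47 - 7))/((3*4)) = -7*40/12 = -280*1/12 = -70/3 ≈ -23.333)
w(d) = -70*d/3
1/(√(-864350 - 2161416) + w(-977)) = 1/(√(-864350 - 2161416) - 70/3*(-977)) = 1/(√(-3025766) + 68390/3) = 1/(I*√3025766 + 68390/3) = 1/(68390/3 + I*√3025766)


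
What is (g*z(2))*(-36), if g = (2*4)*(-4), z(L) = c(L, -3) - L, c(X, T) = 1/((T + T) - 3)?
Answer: -2432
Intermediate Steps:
c(X, T) = 1/(-3 + 2*T) (c(X, T) = 1/(2*T - 3) = 1/(-3 + 2*T))
z(L) = -1/9 - L (z(L) = 1/(-3 + 2*(-3)) - L = 1/(-3 - 6) - L = 1/(-9) - L = -1/9 - L)
g = -32 (g = 8*(-4) = -32)
(g*z(2))*(-36) = -32*(-1/9 - 1*2)*(-36) = -32*(-1/9 - 2)*(-36) = -32*(-19/9)*(-36) = (608/9)*(-36) = -2432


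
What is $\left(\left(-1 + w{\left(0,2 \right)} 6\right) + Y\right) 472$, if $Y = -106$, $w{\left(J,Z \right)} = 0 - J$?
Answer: $-50504$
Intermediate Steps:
$w{\left(J,Z \right)} = - J$
$\left(\left(-1 + w{\left(0,2 \right)} 6\right) + Y\right) 472 = \left(\left(-1 + \left(-1\right) 0 \cdot 6\right) - 106\right) 472 = \left(\left(-1 + 0 \cdot 6\right) - 106\right) 472 = \left(\left(-1 + 0\right) - 106\right) 472 = \left(-1 - 106\right) 472 = \left(-107\right) 472 = -50504$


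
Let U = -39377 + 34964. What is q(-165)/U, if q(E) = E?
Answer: 55/1471 ≈ 0.037390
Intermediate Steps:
U = -4413
q(-165)/U = -165/(-4413) = -165*(-1/4413) = 55/1471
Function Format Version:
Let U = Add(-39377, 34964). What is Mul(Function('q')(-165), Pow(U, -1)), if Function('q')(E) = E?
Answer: Rational(55, 1471) ≈ 0.037390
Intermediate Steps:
U = -4413
Mul(Function('q')(-165), Pow(U, -1)) = Mul(-165, Pow(-4413, -1)) = Mul(-165, Rational(-1, 4413)) = Rational(55, 1471)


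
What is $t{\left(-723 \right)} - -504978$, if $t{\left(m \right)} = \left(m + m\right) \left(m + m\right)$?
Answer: $2595894$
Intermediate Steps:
$t{\left(m \right)} = 4 m^{2}$ ($t{\left(m \right)} = 2 m 2 m = 4 m^{2}$)
$t{\left(-723 \right)} - -504978 = 4 \left(-723\right)^{2} - -504978 = 4 \cdot 522729 + 504978 = 2090916 + 504978 = 2595894$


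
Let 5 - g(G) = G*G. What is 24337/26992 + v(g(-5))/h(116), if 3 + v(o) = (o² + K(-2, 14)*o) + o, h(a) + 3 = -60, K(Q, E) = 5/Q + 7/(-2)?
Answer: -1697399/242928 ≈ -6.9873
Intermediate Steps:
K(Q, E) = -7/2 + 5/Q (K(Q, E) = 5/Q + 7*(-½) = 5/Q - 7/2 = -7/2 + 5/Q)
h(a) = -63 (h(a) = -3 - 60 = -63)
g(G) = 5 - G² (g(G) = 5 - G*G = 5 - G²)
v(o) = -3 + o² - 5*o (v(o) = -3 + ((o² + (-7/2 + 5/(-2))*o) + o) = -3 + ((o² + (-7/2 + 5*(-½))*o) + o) = -3 + ((o² + (-7/2 - 5/2)*o) + o) = -3 + ((o² - 6*o) + o) = -3 + (o² - 5*o) = -3 + o² - 5*o)
24337/26992 + v(g(-5))/h(116) = 24337/26992 + (-3 + (5 - 1*(-5)²)² - 5*(5 - 1*(-5)²))/(-63) = 24337*(1/26992) + (-3 + (5 - 1*25)² - 5*(5 - 1*25))*(-1/63) = 24337/26992 + (-3 + (5 - 25)² - 5*(5 - 25))*(-1/63) = 24337/26992 + (-3 + (-20)² - 5*(-20))*(-1/63) = 24337/26992 + (-3 + 400 + 100)*(-1/63) = 24337/26992 + 497*(-1/63) = 24337/26992 - 71/9 = -1697399/242928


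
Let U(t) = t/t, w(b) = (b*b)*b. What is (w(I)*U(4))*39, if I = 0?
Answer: 0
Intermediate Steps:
w(b) = b³ (w(b) = b²*b = b³)
U(t) = 1
(w(I)*U(4))*39 = (0³*1)*39 = (0*1)*39 = 0*39 = 0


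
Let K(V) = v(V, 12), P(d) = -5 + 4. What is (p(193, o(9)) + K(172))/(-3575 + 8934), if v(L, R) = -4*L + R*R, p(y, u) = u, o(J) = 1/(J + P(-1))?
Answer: -4351/42872 ≈ -0.10149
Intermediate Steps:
P(d) = -1
o(J) = 1/(-1 + J) (o(J) = 1/(J - 1) = 1/(-1 + J))
v(L, R) = R² - 4*L (v(L, R) = -4*L + R² = R² - 4*L)
K(V) = 144 - 4*V (K(V) = 12² - 4*V = 144 - 4*V)
(p(193, o(9)) + K(172))/(-3575 + 8934) = (1/(-1 + 9) + (144 - 4*172))/(-3575 + 8934) = (1/8 + (144 - 688))/5359 = (⅛ - 544)*(1/5359) = -4351/8*1/5359 = -4351/42872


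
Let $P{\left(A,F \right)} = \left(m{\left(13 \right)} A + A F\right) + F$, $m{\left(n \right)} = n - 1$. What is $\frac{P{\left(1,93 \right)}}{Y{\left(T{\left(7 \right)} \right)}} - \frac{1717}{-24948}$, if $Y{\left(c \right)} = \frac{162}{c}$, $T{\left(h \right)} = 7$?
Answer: $\frac{215161}{24948} \approx 8.6244$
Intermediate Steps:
$m{\left(n \right)} = -1 + n$ ($m{\left(n \right)} = n - 1 = -1 + n$)
$P{\left(A,F \right)} = F + 12 A + A F$ ($P{\left(A,F \right)} = \left(\left(-1 + 13\right) A + A F\right) + F = \left(12 A + A F\right) + F = F + 12 A + A F$)
$\frac{P{\left(1,93 \right)}}{Y{\left(T{\left(7 \right)} \right)}} - \frac{1717}{-24948} = \frac{93 + 12 \cdot 1 + 1 \cdot 93}{162 \cdot \frac{1}{7}} - \frac{1717}{-24948} = \frac{93 + 12 + 93}{162 \cdot \frac{1}{7}} - - \frac{1717}{24948} = \frac{198}{\frac{162}{7}} + \frac{1717}{24948} = 198 \cdot \frac{7}{162} + \frac{1717}{24948} = \frac{77}{9} + \frac{1717}{24948} = \frac{215161}{24948}$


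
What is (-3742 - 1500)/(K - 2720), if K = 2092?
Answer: 2621/314 ≈ 8.3471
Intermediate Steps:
(-3742 - 1500)/(K - 2720) = (-3742 - 1500)/(2092 - 2720) = -5242/(-628) = -5242*(-1/628) = 2621/314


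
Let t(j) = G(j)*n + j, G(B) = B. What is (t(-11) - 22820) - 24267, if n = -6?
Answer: -47032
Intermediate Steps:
t(j) = -5*j (t(j) = j*(-6) + j = -6*j + j = -5*j)
(t(-11) - 22820) - 24267 = (-5*(-11) - 22820) - 24267 = (55 - 22820) - 24267 = -22765 - 24267 = -47032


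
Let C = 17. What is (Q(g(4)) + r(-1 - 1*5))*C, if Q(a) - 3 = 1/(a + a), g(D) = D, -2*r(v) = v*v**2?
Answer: 15113/8 ≈ 1889.1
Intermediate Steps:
r(v) = -v**3/2 (r(v) = -v*v**2/2 = -v**3/2)
Q(a) = 3 + 1/(2*a) (Q(a) = 3 + 1/(a + a) = 3 + 1/(2*a))
(Q(g(4)) + r(-1 - 1*5))*C = ((3 + (1/2)/4) - (-1 - 1*5)**3/2)*17 = ((3 + (1/2)*(1/4)) - (-1 - 5)**3/2)*17 = ((3 + 1/8) - 1/2*(-6)**3)*17 = (25/8 - 1/2*(-216))*17 = (25/8 + 108)*17 = (889/8)*17 = 15113/8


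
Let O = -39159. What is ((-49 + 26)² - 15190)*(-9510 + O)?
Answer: 713536209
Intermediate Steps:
((-49 + 26)² - 15190)*(-9510 + O) = ((-49 + 26)² - 15190)*(-9510 - 39159) = ((-23)² - 15190)*(-48669) = (529 - 15190)*(-48669) = -14661*(-48669) = 713536209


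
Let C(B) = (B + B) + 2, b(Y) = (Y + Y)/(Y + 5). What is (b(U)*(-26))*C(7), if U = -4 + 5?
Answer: -416/3 ≈ -138.67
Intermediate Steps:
U = 1
b(Y) = 2*Y/(5 + Y) (b(Y) = (2*Y)/(5 + Y) = 2*Y/(5 + Y))
C(B) = 2 + 2*B (C(B) = 2*B + 2 = 2 + 2*B)
(b(U)*(-26))*C(7) = ((2*1/(5 + 1))*(-26))*(2 + 2*7) = ((2*1/6)*(-26))*(2 + 14) = ((2*1*(1/6))*(-26))*16 = ((1/3)*(-26))*16 = -26/3*16 = -416/3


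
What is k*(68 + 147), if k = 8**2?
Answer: 13760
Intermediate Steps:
k = 64
k*(68 + 147) = 64*(68 + 147) = 64*215 = 13760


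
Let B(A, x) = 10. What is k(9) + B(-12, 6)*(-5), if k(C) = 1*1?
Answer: -49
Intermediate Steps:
k(C) = 1
k(9) + B(-12, 6)*(-5) = 1 + 10*(-5) = 1 - 50 = -49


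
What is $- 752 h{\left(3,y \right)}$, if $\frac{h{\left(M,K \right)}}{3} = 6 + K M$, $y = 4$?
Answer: $-40608$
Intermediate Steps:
$h{\left(M,K \right)} = 18 + 3 K M$ ($h{\left(M,K \right)} = 3 \left(6 + K M\right) = 18 + 3 K M$)
$- 752 h{\left(3,y \right)} = - 752 \left(18 + 3 \cdot 4 \cdot 3\right) = - 752 \left(18 + 36\right) = \left(-752\right) 54 = -40608$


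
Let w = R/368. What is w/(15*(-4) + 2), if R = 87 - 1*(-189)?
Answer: -3/232 ≈ -0.012931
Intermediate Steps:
R = 276 (R = 87 + 189 = 276)
w = ¾ (w = 276/368 = 276*(1/368) = ¾ ≈ 0.75000)
w/(15*(-4) + 2) = 3/(4*(15*(-4) + 2)) = 3/(4*(-60 + 2)) = (¾)/(-58) = (¾)*(-1/58) = -3/232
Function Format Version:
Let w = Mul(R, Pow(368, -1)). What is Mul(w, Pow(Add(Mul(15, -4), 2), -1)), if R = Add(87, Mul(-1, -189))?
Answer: Rational(-3, 232) ≈ -0.012931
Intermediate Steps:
R = 276 (R = Add(87, 189) = 276)
w = Rational(3, 4) (w = Mul(276, Pow(368, -1)) = Mul(276, Rational(1, 368)) = Rational(3, 4) ≈ 0.75000)
Mul(w, Pow(Add(Mul(15, -4), 2), -1)) = Mul(Rational(3, 4), Pow(Add(Mul(15, -4), 2), -1)) = Mul(Rational(3, 4), Pow(Add(-60, 2), -1)) = Mul(Rational(3, 4), Pow(-58, -1)) = Mul(Rational(3, 4), Rational(-1, 58)) = Rational(-3, 232)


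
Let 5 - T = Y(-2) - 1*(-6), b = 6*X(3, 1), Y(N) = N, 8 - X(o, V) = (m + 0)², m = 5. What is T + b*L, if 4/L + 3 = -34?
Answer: 445/37 ≈ 12.027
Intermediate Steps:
L = -4/37 (L = 4/(-3 - 34) = 4/(-37) = 4*(-1/37) = -4/37 ≈ -0.10811)
X(o, V) = -17 (X(o, V) = 8 - (5 + 0)² = 8 - 1*5² = 8 - 1*25 = 8 - 25 = -17)
b = -102 (b = 6*(-17) = -102)
T = 1 (T = 5 - (-2 - 1*(-6)) = 5 - (-2 + 6) = 5 - 1*4 = 5 - 4 = 1)
T + b*L = 1 - 102*(-4/37) = 1 + 408/37 = 445/37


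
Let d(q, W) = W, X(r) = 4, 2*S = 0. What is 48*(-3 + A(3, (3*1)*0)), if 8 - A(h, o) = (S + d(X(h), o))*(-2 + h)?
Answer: 240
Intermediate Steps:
S = 0 (S = (½)*0 = 0)
A(h, o) = 8 - o*(-2 + h) (A(h, o) = 8 - (0 + o)*(-2 + h) = 8 - o*(-2 + h))
48*(-3 + A(3, (3*1)*0)) = 48*(-3 + (8 + 2*((3*1)*0) - 1*3*(3*1)*0)) = 48*(-3 + (8 + 2*(3*0) - 1*3*3*0)) = 48*(-3 + (8 + 2*0 - 1*3*0)) = 48*(-3 + (8 + 0 + 0)) = 48*(-3 + 8) = 48*5 = 240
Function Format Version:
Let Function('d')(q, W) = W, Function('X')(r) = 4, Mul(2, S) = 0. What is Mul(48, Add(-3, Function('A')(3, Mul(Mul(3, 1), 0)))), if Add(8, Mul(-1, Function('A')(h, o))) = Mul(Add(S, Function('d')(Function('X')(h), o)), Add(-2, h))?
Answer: 240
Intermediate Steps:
S = 0 (S = Mul(Rational(1, 2), 0) = 0)
Function('A')(h, o) = Add(8, Mul(-1, o, Add(-2, h))) (Function('A')(h, o) = Add(8, Mul(-1, Mul(Add(0, o), Add(-2, h)))) = Add(8, Mul(-1, Mul(o, Add(-2, h)))) = Add(8, Mul(-1, o, Add(-2, h))))
Mul(48, Add(-3, Function('A')(3, Mul(Mul(3, 1), 0)))) = Mul(48, Add(-3, Add(8, Mul(2, Mul(Mul(3, 1), 0)), Mul(-1, 3, Mul(Mul(3, 1), 0))))) = Mul(48, Add(-3, Add(8, Mul(2, Mul(3, 0)), Mul(-1, 3, Mul(3, 0))))) = Mul(48, Add(-3, Add(8, Mul(2, 0), Mul(-1, 3, 0)))) = Mul(48, Add(-3, Add(8, 0, 0))) = Mul(48, Add(-3, 8)) = Mul(48, 5) = 240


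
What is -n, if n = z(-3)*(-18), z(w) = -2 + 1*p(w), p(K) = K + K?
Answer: -144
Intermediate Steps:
p(K) = 2*K
z(w) = -2 + 2*w (z(w) = -2 + 1*(2*w) = -2 + 2*w)
n = 144 (n = (-2 + 2*(-3))*(-18) = (-2 - 6)*(-18) = -8*(-18) = 144)
-n = -1*144 = -144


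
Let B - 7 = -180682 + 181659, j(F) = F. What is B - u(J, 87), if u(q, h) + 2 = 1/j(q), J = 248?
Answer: 244527/248 ≈ 986.00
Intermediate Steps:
u(q, h) = -2 + 1/q
B = 984 (B = 7 + (-180682 + 181659) = 7 + 977 = 984)
B - u(J, 87) = 984 - (-2 + 1/248) = 984 - 1*(-495/248) = 984 + 495/248 = 244527/248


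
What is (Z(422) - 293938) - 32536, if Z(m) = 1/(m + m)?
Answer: -275544055/844 ≈ -3.2647e+5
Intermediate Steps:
Z(m) = 1/(2*m)
(Z(422) - 293938) - 32536 = ((1/2)/422 - 293938) - 32536 = ((1/2)*(1/422) - 293938) - 32536 = (1/844 - 293938) - 32536 = -248083671/844 - 32536 = -275544055/844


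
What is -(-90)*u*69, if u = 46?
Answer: 285660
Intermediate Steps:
-(-90)*u*69 = -(-90)*46*69 = -90*(-46)*69 = 4140*69 = 285660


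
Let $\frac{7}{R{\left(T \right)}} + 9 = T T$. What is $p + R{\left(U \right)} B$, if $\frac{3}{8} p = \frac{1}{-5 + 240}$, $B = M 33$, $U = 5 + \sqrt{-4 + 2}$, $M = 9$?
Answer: $\frac{- 1465807 i + 80 \sqrt{2}}{1410 \left(- 7 i + 5 \sqrt{2}\right)} \approx 73.511 - 74.246 i$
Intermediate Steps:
$U = 5 + i \sqrt{2}$ ($U = 5 + \sqrt{-2} = 5 + i \sqrt{2} \approx 5.0 + 1.4142 i$)
$R{\left(T \right)} = \frac{7}{-9 + T^{2}}$ ($R{\left(T \right)} = \frac{7}{-9 + T T} = \frac{7}{-9 + T^{2}}$)
$B = 297$ ($B = 9 \cdot 33 = 297$)
$p = \frac{8}{705}$ ($p = \frac{8}{3 \left(-5 + 240\right)} = \frac{8}{3 \cdot 235} = \frac{8}{3} \cdot \frac{1}{235} = \frac{8}{705} \approx 0.011348$)
$p + R{\left(U \right)} B = \frac{8}{705} + \frac{7}{-9 + \left(5 + i \sqrt{2}\right)^{2}} \cdot 297 = \frac{8}{705} + \frac{2079}{-9 + \left(5 + i \sqrt{2}\right)^{2}}$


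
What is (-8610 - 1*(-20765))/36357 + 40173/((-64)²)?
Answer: 1510356641/148918272 ≈ 10.142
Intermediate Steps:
(-8610 - 1*(-20765))/36357 + 40173/((-64)²) = (-8610 + 20765)*(1/36357) + 40173/4096 = 12155*(1/36357) + 40173*(1/4096) = 12155/36357 + 40173/4096 = 1510356641/148918272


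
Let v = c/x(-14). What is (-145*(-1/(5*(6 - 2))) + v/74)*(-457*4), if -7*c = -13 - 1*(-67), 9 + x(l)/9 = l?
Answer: -78953605/5957 ≈ -13254.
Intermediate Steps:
x(l) = -81 + 9*l
c = -54/7 (c = -(-13 - 1*(-67))/7 = -(-13 + 67)/7 = -⅐*54 = -54/7 ≈ -7.7143)
v = 6/161 (v = -54/(7*(-81 + 9*(-14))) = -54/(7*(-81 - 126)) = -54/7/(-207) = -54/7*(-1/207) = 6/161 ≈ 0.037267)
(-145*(-1/(5*(6 - 2))) + v/74)*(-457*4) = (-145*(-1/(5*(6 - 2))) + (6/161)/74)*(-457*4) = (-145/(4*(-5)) + (6/161)*(1/74))*(-1828) = (-145/(-20) + 3/5957)*(-1828) = (-145*(-1/20) + 3/5957)*(-1828) = (29/4 + 3/5957)*(-1828) = (172765/23828)*(-1828) = -78953605/5957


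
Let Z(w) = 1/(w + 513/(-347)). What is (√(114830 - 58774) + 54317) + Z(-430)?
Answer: 8132503844/149723 + 14*√286 ≈ 54554.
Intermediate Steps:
Z(w) = 1/(-513/347 + w) (Z(w) = 1/(w + 513*(-1/347)) = 1/(w - 513/347) = 1/(-513/347 + w))
(√(114830 - 58774) + 54317) + Z(-430) = (√(114830 - 58774) + 54317) + 347/(-513 + 347*(-430)) = (√56056 + 54317) + 347/(-513 - 149210) = (14*√286 + 54317) + 347/(-149723) = (54317 + 14*√286) + 347*(-1/149723) = (54317 + 14*√286) - 347/149723 = 8132503844/149723 + 14*√286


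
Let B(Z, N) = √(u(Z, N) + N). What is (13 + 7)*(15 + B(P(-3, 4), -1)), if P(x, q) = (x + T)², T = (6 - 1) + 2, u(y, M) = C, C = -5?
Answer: 300 + 20*I*√6 ≈ 300.0 + 48.99*I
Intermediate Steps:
u(y, M) = -5
T = 7 (T = 5 + 2 = 7)
P(x, q) = (7 + x)² (P(x, q) = (x + 7)² = (7 + x)²)
B(Z, N) = √(-5 + N)
(13 + 7)*(15 + B(P(-3, 4), -1)) = (13 + 7)*(15 + √(-5 - 1)) = 20*(15 + √(-6)) = 20*(15 + I*√6) = 300 + 20*I*√6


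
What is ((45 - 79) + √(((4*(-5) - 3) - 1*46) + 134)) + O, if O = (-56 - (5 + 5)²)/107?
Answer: -3794/107 + √65 ≈ -27.396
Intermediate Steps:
O = -156/107 (O = (-56 - 1*10²)*(1/107) = (-56 - 1*100)*(1/107) = (-56 - 100)*(1/107) = -156*1/107 = -156/107 ≈ -1.4579)
((45 - 79) + √(((4*(-5) - 3) - 1*46) + 134)) + O = ((45 - 79) + √(((4*(-5) - 3) - 1*46) + 134)) - 156/107 = (-34 + √(((-20 - 3) - 46) + 134)) - 156/107 = (-34 + √((-23 - 46) + 134)) - 156/107 = (-34 + √(-69 + 134)) - 156/107 = (-34 + √65) - 156/107 = -3794/107 + √65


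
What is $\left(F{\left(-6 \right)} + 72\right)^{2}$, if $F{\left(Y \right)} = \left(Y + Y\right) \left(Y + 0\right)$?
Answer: $20736$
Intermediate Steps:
$F{\left(Y \right)} = 2 Y^{2}$ ($F{\left(Y \right)} = 2 Y Y = 2 Y^{2}$)
$\left(F{\left(-6 \right)} + 72\right)^{2} = \left(2 \left(-6\right)^{2} + 72\right)^{2} = \left(2 \cdot 36 + 72\right)^{2} = \left(72 + 72\right)^{2} = 144^{2} = 20736$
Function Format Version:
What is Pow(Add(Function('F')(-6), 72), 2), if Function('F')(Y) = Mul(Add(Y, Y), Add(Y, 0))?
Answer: 20736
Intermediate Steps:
Function('F')(Y) = Mul(2, Pow(Y, 2)) (Function('F')(Y) = Mul(Mul(2, Y), Y) = Mul(2, Pow(Y, 2)))
Pow(Add(Function('F')(-6), 72), 2) = Pow(Add(Mul(2, Pow(-6, 2)), 72), 2) = Pow(Add(Mul(2, 36), 72), 2) = Pow(Add(72, 72), 2) = Pow(144, 2) = 20736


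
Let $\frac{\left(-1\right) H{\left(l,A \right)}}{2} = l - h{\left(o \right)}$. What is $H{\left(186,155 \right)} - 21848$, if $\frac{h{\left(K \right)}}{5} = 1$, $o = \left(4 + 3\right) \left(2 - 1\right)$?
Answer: $-22210$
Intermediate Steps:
$o = 7$ ($o = 7 \cdot 1 = 7$)
$h{\left(K \right)} = 5$ ($h{\left(K \right)} = 5 \cdot 1 = 5$)
$H{\left(l,A \right)} = 10 - 2 l$ ($H{\left(l,A \right)} = - 2 \left(l - 5\right) = - 2 \left(-5 + l\right) = 10 - 2 l$)
$H{\left(186,155 \right)} - 21848 = \left(10 - 372\right) - 21848 = -362 - 21848 = -22210$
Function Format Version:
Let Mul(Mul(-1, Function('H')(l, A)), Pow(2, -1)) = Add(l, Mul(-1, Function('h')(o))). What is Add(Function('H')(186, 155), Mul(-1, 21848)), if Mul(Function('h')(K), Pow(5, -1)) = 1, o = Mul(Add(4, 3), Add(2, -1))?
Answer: -22210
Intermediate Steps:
o = 7 (o = Mul(7, 1) = 7)
Function('h')(K) = 5 (Function('h')(K) = Mul(5, 1) = 5)
Function('H')(l, A) = Add(10, Mul(-2, l)) (Function('H')(l, A) = Mul(-2, Add(l, Mul(-1, 5))) = Mul(-2, Add(l, -5)) = Mul(-2, Add(-5, l)) = Add(10, Mul(-2, l)))
Add(Function('H')(186, 155), Mul(-1, 21848)) = Add(Add(10, Mul(-2, 186)), Mul(-1, 21848)) = Add(Add(10, -372), -21848) = Add(-362, -21848) = -22210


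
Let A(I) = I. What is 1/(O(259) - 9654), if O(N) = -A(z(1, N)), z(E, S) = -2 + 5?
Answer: -1/9657 ≈ -0.00010355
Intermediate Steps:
z(E, S) = 3
O(N) = -3 (O(N) = -1*3 = -3)
1/(O(259) - 9654) = 1/(-3 - 9654) = 1/(-9657) = -1/9657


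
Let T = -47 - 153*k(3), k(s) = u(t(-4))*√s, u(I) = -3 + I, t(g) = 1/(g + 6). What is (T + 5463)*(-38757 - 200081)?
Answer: -1293546608 - 91355535*√3 ≈ -1.4518e+9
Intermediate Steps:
t(g) = 1/(6 + g)
k(s) = -5*√s/2 (k(s) = (-3 + 1/(6 - 4))*√s = (-3 + 1/2)*√s = (-3 + ½)*√s = -5*√s/2)
T = -47 + 765*√3/2 (T = -47 - (-765)*√3/2 = -47 + 765*√3/2 ≈ 615.51)
(T + 5463)*(-38757 - 200081) = ((-47 + 765*√3/2) + 5463)*(-38757 - 200081) = (5416 + 765*√3/2)*(-238838) = -1293546608 - 91355535*√3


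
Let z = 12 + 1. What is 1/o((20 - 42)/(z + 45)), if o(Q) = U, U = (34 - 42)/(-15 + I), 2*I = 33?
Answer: -3/16 ≈ -0.18750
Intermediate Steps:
I = 33/2 (I = (½)*33 = 33/2 ≈ 16.500)
z = 13
U = -16/3 (U = (34 - 42)/(-15 + 33/2) = -8/3/2 = -8*⅔ = -16/3 ≈ -5.3333)
o(Q) = -16/3
1/o((20 - 42)/(z + 45)) = 1/(-16/3) = -3/16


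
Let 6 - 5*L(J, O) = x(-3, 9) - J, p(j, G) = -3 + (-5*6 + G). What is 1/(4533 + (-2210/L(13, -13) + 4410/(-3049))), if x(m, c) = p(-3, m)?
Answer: 33539/145245487 ≈ 0.00023091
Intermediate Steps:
p(j, G) = -33 + G (p(j, G) = -3 + (-30 + G) = -33 + G)
x(m, c) = -33 + m
L(J, O) = 42/5 + J/5 (L(J, O) = 6/5 - ((-33 - 3) - J)/5 = 6/5 - (-36 - J)/5 = 6/5 + (36/5 + J/5) = 42/5 + J/5)
1/(4533 + (-2210/L(13, -13) + 4410/(-3049))) = 1/(4533 + (-2210/(42/5 + (⅕)*13) + 4410/(-3049))) = 1/(4533 + (-2210/(42/5 + 13/5) + 4410*(-1/3049))) = 1/(4533 + (-2210/11 - 4410/3049)) = 1/(4533 - 6786800/33539) = 1/(145245487/33539) = 33539/145245487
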